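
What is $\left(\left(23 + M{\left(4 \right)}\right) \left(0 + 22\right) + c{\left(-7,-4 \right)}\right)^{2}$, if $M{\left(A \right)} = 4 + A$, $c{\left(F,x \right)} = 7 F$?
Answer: $400689$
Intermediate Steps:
$\left(\left(23 + M{\left(4 \right)}\right) \left(0 + 22\right) + c{\left(-7,-4 \right)}\right)^{2} = \left(\left(23 + \left(4 + 4\right)\right) \left(0 + 22\right) + 7 \left(-7\right)\right)^{2} = \left(\left(23 + 8\right) 22 - 49\right)^{2} = \left(31 \cdot 22 - 49\right)^{2} = \left(682 - 49\right)^{2} = 633^{2} = 400689$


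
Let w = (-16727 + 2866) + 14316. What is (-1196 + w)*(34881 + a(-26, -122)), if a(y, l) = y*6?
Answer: -25731225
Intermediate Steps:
a(y, l) = 6*y
w = 455 (w = -13861 + 14316 = 455)
(-1196 + w)*(34881 + a(-26, -122)) = (-1196 + 455)*(34881 + 6*(-26)) = -741*(34881 - 156) = -741*34725 = -25731225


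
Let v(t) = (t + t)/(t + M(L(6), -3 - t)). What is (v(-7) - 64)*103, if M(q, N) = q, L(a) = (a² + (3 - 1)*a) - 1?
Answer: -132561/20 ≈ -6628.0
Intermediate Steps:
L(a) = -1 + a² + 2*a (L(a) = (a² + 2*a) - 1 = -1 + a² + 2*a)
v(t) = 2*t/(47 + t) (v(t) = (t + t)/(t + (-1 + 6² + 2*6)) = (2*t)/(t + (-1 + 36 + 12)) = (2*t)/(t + 47) = (2*t)/(47 + t) = 2*t/(47 + t))
(v(-7) - 64)*103 = (2*(-7)/(47 - 7) - 64)*103 = (2*(-7)/40 - 64)*103 = (2*(-7)*(1/40) - 64)*103 = (-7/20 - 64)*103 = -1287/20*103 = -132561/20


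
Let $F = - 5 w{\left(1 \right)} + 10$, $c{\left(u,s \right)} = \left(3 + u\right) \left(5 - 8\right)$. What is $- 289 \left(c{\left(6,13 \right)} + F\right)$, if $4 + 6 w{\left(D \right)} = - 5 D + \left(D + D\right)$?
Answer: $\frac{19363}{6} \approx 3227.2$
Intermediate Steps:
$w{\left(D \right)} = - \frac{2}{3} - \frac{D}{2}$ ($w{\left(D \right)} = - \frac{2}{3} + \frac{- 5 D + \left(D + D\right)}{6} = - \frac{2}{3} + \frac{- 5 D + 2 D}{6} = - \frac{2}{3} + \frac{\left(-3\right) D}{6} = - \frac{2}{3} - \frac{D}{2}$)
$c{\left(u,s \right)} = -9 - 3 u$ ($c{\left(u,s \right)} = \left(3 + u\right) \left(-3\right) = -9 - 3 u$)
$F = \frac{95}{6}$ ($F = - 5 \left(- \frac{2}{3} - \frac{1}{2}\right) + 10 = \left(-5\right) \left(- \frac{7}{6}\right) + 10 = \frac{35}{6} + 10 = \frac{95}{6} \approx 15.833$)
$- 289 \left(c{\left(6,13 \right)} + F\right) = - 289 \left(\left(-9 - 18\right) + \frac{95}{6}\right) = - 289 \left(-27 + \frac{95}{6}\right) = \left(-289\right) \left(- \frac{67}{6}\right) = \frac{19363}{6}$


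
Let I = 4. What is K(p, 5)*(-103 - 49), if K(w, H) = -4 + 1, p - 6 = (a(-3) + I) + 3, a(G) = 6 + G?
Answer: 456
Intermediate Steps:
p = 16 (p = 6 + (((6 - 3) + 4) + 3) = 6 + ((3 + 4) + 3) = 6 + (7 + 3) = 6 + 10 = 16)
K(w, H) = -3
K(p, 5)*(-103 - 49) = -3*(-103 - 49) = -3*(-152) = 456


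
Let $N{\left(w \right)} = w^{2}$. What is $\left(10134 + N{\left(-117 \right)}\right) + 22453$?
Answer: $46276$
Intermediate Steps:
$\left(10134 + N{\left(-117 \right)}\right) + 22453 = \left(10134 + \left(-117\right)^{2}\right) + 22453 = \left(10134 + 13689\right) + 22453 = 23823 + 22453 = 46276$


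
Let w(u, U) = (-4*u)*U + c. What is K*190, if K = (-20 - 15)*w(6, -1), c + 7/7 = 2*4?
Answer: -206150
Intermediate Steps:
c = 7 (c = -1 + 2*4 = -1 + 8 = 7)
w(u, U) = 7 - 4*U*u (w(u, U) = (-4*u)*U + 7 = -4*U*u + 7 = 7 - 4*U*u)
K = -1085 (K = (-20 - 15)*(7 - 4*(-1)*6) = -35*(7 + 24) = -35*31 = -1085)
K*190 = -1085*190 = -206150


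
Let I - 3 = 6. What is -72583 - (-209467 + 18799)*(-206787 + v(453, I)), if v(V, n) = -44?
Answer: -39436125691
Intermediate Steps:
I = 9 (I = 3 + 6 = 9)
-72583 - (-209467 + 18799)*(-206787 + v(453, I)) = -72583 - (-209467 + 18799)*(-206787 - 44) = -72583 - (-190668)*(-206831) = -72583 - 1*39436053108 = -72583 - 39436053108 = -39436125691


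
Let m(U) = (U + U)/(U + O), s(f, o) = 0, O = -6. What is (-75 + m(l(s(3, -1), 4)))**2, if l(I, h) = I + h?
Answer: 6241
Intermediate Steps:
m(U) = 2*U/(-6 + U) (m(U) = (U + U)/(U - 6) = (2*U)/(-6 + U) = 2*U/(-6 + U))
(-75 + m(l(s(3, -1), 4)))**2 = (-75 + 2*(0 + 4)/(-6 + (0 + 4)))**2 = (-75 + 2*4/(-6 + 4))**2 = (-75 + 2*4/(-2))**2 = (-75 + 2*4*(-1/2))**2 = (-75 - 4)**2 = (-79)**2 = 6241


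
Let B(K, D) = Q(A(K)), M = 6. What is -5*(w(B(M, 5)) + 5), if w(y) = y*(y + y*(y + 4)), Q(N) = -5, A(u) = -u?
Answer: -25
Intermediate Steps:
B(K, D) = -5
w(y) = y*(y + y*(4 + y))
-5*(w(B(M, 5)) + 5) = -5*((-5)²*(5 - 5) + 5) = -5*(25*0 + 5) = -5*(0 + 5) = -5*5 = -25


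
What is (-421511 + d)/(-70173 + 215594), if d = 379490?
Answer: -42021/145421 ≈ -0.28896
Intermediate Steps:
(-421511 + d)/(-70173 + 215594) = (-421511 + 379490)/(-70173 + 215594) = -42021/145421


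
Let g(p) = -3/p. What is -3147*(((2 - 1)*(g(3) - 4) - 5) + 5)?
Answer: 15735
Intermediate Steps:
-3147*(((2 - 1)*(g(3) - 4) - 5) + 5) = -3147*(((2 - 1)*(-3/3 - 4) - 5) + 5) = -3147*((1*(-3*⅓ - 4) - 5) + 5) = -3147*((1*(-1 - 4) - 5) + 5) = -3147*((1*(-5) - 5) + 5) = -3147*((-5 - 5) + 5) = -3147*(-10 + 5) = -3147*(-5) = 15735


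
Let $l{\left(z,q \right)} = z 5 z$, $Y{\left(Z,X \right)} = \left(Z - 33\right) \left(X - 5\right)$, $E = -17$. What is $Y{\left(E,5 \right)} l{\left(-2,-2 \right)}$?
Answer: $0$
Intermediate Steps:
$Y{\left(Z,X \right)} = \left(-33 + Z\right) \left(-5 + X\right)$
$l{\left(z,q \right)} = 5 z^{2}$ ($l{\left(z,q \right)} = 5 z z = 5 z^{2}$)
$Y{\left(E,5 \right)} l{\left(-2,-2 \right)} = \left(165 - 165 - -85 + 5 \left(-17\right)\right) 5 \left(-2\right)^{2} = \left(165 - 165 + 85 - 85\right) 5 \cdot 4 = 0 \cdot 20 = 0$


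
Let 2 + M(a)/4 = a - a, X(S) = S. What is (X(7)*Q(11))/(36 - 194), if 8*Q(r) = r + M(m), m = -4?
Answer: -21/1264 ≈ -0.016614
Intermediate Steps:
M(a) = -8 (M(a) = -8 + 4*(a - a) = -8 + 4*0 = -8 + 0 = -8)
Q(r) = -1 + r/8 (Q(r) = (r - 8)/8 = (-8 + r)/8 = -1 + r/8)
(X(7)*Q(11))/(36 - 194) = (7*(-1 + (1/8)*11))/(36 - 194) = (7*(-1 + 11/8))/(-158) = (7*(3/8))*(-1/158) = (21/8)*(-1/158) = -21/1264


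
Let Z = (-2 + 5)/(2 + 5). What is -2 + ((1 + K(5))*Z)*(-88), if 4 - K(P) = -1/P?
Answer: -6934/35 ≈ -198.11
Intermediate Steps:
Z = 3/7 ≈ 0.42857
K(P) = 4 + 1/P (K(P) = 4 - (-1)/P = 4 + 1/P)
-2 + ((1 + K(5))*Z)*(-88) = -2 + ((1 + (4 + 1/5))*(3/7))*(-88) = -2 + ((1 + 21/5)*(3/7))*(-88) = -2 + ((26/5)*(3/7))*(-88) = -2 + (78/35)*(-88) = -2 - 6864/35 = -6934/35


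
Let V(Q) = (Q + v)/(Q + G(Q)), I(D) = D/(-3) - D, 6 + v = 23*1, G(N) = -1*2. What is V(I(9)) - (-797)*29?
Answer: 323577/14 ≈ 23113.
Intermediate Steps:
G(N) = -2
v = 17 (v = -6 + 23*1 = -6 + 23 = 17)
I(D) = -4*D/3 (I(D) = D*(-⅓) - D = -D/3 - D = -4*D/3)
V(Q) = (17 + Q)/(-2 + Q) (V(Q) = (Q + 17)/(Q - 2) = (17 + Q)/(-2 + Q))
V(I(9)) - (-797)*29 = (17 - 4/3*9)/(-2 - 4/3*9) - (-797)*29 = (17 - 12)/(-2 - 12) - 1*(-23113) = 5/(-14) + 23113 = -1/14*5 + 23113 = -5/14 + 23113 = 323577/14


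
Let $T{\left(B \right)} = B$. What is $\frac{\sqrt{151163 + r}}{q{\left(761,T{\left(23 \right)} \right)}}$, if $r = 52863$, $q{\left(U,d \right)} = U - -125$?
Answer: $\frac{\sqrt{204026}}{886} \approx 0.50981$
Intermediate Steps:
$q{\left(U,d \right)} = 125 + U$ ($q{\left(U,d \right)} = U + 125 = 125 + U$)
$\frac{\sqrt{151163 + r}}{q{\left(761,T{\left(23 \right)} \right)}} = \frac{\sqrt{151163 + 52863}}{125 + 761} = \frac{\sqrt{204026}}{886}$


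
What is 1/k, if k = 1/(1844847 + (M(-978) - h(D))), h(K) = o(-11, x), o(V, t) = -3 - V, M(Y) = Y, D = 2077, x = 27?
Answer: 1843861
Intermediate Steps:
h(K) = 8 (h(K) = -3 - 1*(-11) = -3 + 11 = 8)
k = 1/1843861 (k = 1/(1844847 + (-978 - 1*8)) = 1/(1844847 + (-978 - 8)) = 1/(1844847 - 986) = 1/1843861 ≈ 5.4234e-7)
1/k = 1/(1/1843861) = 1843861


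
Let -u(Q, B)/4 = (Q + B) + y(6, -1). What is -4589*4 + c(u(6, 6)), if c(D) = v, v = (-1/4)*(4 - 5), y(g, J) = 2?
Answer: -73423/4 ≈ -18356.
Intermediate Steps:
u(Q, B) = -8 - 4*B - 4*Q (u(Q, B) = -4*((Q + B) + 2) = -4*((B + Q) + 2) = -4*(2 + B + Q) = -8 - 4*B - 4*Q)
v = 1/4 (v = -1*1/4*(-1) = -1/4*(-1) = 1/4 ≈ 0.25000)
c(D) = 1/4
-4589*4 + c(u(6, 6)) = -4589*4 + 1/4 = -18356 + 1/4 = -73423/4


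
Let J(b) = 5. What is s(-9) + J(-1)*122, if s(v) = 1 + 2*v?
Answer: 593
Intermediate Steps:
s(-9) + J(-1)*122 = (1 + 2*(-9)) + 5*122 = (1 - 18) + 610 = -17 + 610 = 593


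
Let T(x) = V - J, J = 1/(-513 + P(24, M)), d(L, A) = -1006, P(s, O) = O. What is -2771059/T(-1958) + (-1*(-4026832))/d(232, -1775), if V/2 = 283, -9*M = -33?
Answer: -54522485232/6127043 ≈ -8898.7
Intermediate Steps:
M = 11/3 (M = -⅑*(-33) = 11/3 ≈ 3.6667)
V = 566 (V = 2*283 = 566)
J = -3/1528 (J = 1/(-513 + 11/3) = 1/(-1528/3) = -3/1528 ≈ -0.0019634)
T(x) = 864851/1528 (T(x) = 566 - 1*(-3/1528) = 566 + 3/1528 = 864851/1528)
-2771059/T(-1958) + (-1*(-4026832))/d(232, -1775) = -2771059/864851/1528 - 1*(-4026832)/(-1006) = -2771059*1528/864851 + 4026832*(-1/1006) = -59636312/12181 - 2013416/503 = -54522485232/6127043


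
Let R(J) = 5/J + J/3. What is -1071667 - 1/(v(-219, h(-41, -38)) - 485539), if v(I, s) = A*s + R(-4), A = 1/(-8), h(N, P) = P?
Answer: -3122002809401/2913221 ≈ -1.0717e+6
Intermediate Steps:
R(J) = 5/J + J/3 (R(J) = 5/J + J*(1/3) = 5/J + J/3)
A = -1/8 ≈ -0.12500
v(I, s) = -31/12 - s/8 (v(I, s) = -s/8 + (5/(-4) + (1/3)*(-4)) = -s/8 + (5*(-1/4) - 4/3) = -s/8 + (-5/4 - 4/3) = -s/8 - 31/12 = -31/12 - s/8)
-1071667 - 1/(v(-219, h(-41, -38)) - 485539) = -1071667 - 1/((-31/12 - 1/8*(-38)) - 485539) = -1071667 - 1/((-31/12 + 19/4) - 485539) = -1071667 - 1/(13/6 - 485539) = -1071667 - 1/(-2913221/6) = -1071667 - 1*(-6/2913221) = -1071667 + 6/2913221 = -3122002809401/2913221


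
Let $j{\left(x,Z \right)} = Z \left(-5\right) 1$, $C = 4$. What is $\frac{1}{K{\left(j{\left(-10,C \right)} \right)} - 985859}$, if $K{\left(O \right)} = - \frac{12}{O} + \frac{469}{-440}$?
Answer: $- \frac{88}{86755633} \approx -1.0143 \cdot 10^{-6}$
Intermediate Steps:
$j{\left(x,Z \right)} = - 5 Z$ ($j{\left(x,Z \right)} = - 5 Z 1 = - 5 Z$)
$K{\left(O \right)} = - \frac{469}{440} - \frac{12}{O}$ ($K{\left(O \right)} = - \frac{12}{O} + 469 \left(- \frac{1}{440}\right) = - \frac{12}{O} - \frac{469}{440} = - \frac{469}{440} - \frac{12}{O}$)
$\frac{1}{K{\left(j{\left(-10,C \right)} \right)} - 985859} = \frac{1}{\left(- \frac{469}{440} - \frac{12}{\left(-5\right) 4}\right) - 985859} = \frac{1}{\left(- \frac{469}{440} - \frac{12}{-20}\right) - 985859} = \frac{1}{\left(- \frac{469}{440} - - \frac{3}{5}\right) - 985859} = \frac{1}{\left(- \frac{469}{440} + \frac{3}{5}\right) - 985859} = \frac{1}{- \frac{41}{88} - 985859} = \frac{1}{- \frac{86755633}{88}} = - \frac{88}{86755633}$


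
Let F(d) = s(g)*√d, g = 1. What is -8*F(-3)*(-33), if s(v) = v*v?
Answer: 264*I*√3 ≈ 457.26*I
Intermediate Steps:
s(v) = v²
F(d) = √d (F(d) = 1²*√d = 1*√d = √d)
-8*F(-3)*(-33) = -8*I*√3*(-33) = 264*I*√3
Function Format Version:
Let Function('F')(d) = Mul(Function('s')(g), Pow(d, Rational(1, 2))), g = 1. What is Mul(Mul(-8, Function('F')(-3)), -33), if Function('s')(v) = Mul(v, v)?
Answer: Mul(264, I, Pow(3, Rational(1, 2))) ≈ Mul(457.26, I)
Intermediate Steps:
Function('s')(v) = Pow(v, 2)
Function('F')(d) = Pow(d, Rational(1, 2)) (Function('F')(d) = Mul(Pow(1, 2), Pow(d, Rational(1, 2))) = Mul(1, Pow(d, Rational(1, 2))) = Pow(d, Rational(1, 2)))
Mul(Mul(-8, Function('F')(-3)), -33) = Mul(Mul(-8, Pow(-3, Rational(1, 2))), -33) = Mul(Mul(-8, Mul(I, Pow(3, Rational(1, 2)))), -33) = Mul(Mul(-8, I, Pow(3, Rational(1, 2))), -33) = Mul(264, I, Pow(3, Rational(1, 2)))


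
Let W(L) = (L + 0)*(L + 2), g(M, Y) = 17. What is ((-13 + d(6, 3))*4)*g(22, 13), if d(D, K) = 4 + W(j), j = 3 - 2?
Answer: -408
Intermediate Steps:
j = 1
W(L) = L*(2 + L)
d(D, K) = 7 (d(D, K) = 4 + 1*(2 + 1) = 4 + 1*3 = 4 + 3 = 7)
((-13 + d(6, 3))*4)*g(22, 13) = ((-13 + 7)*4)*17 = -6*4*17 = -24*17 = -408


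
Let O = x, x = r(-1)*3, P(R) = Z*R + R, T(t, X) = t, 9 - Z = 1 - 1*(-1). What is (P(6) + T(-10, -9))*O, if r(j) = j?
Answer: -114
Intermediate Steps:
Z = 7 (Z = 9 - (1 - 1*(-1)) = 9 - (1 + 1) = 9 - 1*2 = 9 - 2 = 7)
P(R) = 8*R (P(R) = 7*R + R = 8*R)
x = -3 (x = -1*3 = -3)
O = -3
(P(6) + T(-10, -9))*O = (8*6 - 10)*(-3) = (48 - 10)*(-3) = 38*(-3) = -114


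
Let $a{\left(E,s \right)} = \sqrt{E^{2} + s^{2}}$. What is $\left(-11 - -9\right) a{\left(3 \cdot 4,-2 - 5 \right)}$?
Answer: $- 2 \sqrt{193} \approx -27.785$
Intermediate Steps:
$\left(-11 - -9\right) a{\left(3 \cdot 4,-2 - 5 \right)} = \left(-11 - -9\right) \sqrt{\left(3 \cdot 4\right)^{2} + \left(-2 - 5\right)^{2}} = \left(-11 + 9\right) \sqrt{12^{2} + \left(-2 - 5\right)^{2}} = - 2 \sqrt{144 + \left(-7\right)^{2}} = - 2 \sqrt{144 + 49} = - 2 \sqrt{193}$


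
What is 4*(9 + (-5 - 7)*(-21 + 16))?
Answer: 276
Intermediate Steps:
4*(9 + (-5 - 7)*(-21 + 16)) = 4*(9 - 12*(-5)) = 4*(9 + 60) = 4*69 = 276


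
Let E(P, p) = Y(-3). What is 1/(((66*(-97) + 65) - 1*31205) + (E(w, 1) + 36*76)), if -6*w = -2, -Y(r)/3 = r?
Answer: -1/34797 ≈ -2.8738e-5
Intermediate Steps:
Y(r) = -3*r
w = ⅓ (w = -⅙*(-2) = ⅓ ≈ 0.33333)
E(P, p) = 9 (E(P, p) = -3*(-3) = 9)
1/(((66*(-97) + 65) - 1*31205) + (E(w, 1) + 36*76)) = 1/(((66*(-97) + 65) - 1*31205) + (9 + 36*76)) = 1/(((-6402 + 65) - 31205) + (9 + 2736)) = 1/((-6337 - 31205) + 2745) = 1/(-37542 + 2745) = 1/(-34797) = -1/34797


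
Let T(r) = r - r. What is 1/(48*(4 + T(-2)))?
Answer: 1/192 ≈ 0.0052083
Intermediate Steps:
T(r) = 0
1/(48*(4 + T(-2))) = 1/(48*(4 + 0)) = 1/(48*4) = 1/192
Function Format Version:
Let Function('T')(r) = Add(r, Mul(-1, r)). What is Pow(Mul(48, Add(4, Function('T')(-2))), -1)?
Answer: Rational(1, 192) ≈ 0.0052083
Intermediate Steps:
Function('T')(r) = 0
Pow(Mul(48, Add(4, Function('T')(-2))), -1) = Pow(Mul(48, Add(4, 0)), -1) = Pow(Mul(48, 4), -1) = Pow(192, -1) = Rational(1, 192)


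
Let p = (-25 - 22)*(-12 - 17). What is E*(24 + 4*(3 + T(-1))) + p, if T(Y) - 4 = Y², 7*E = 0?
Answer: 1363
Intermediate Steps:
E = 0 (E = (⅐)*0 = 0)
T(Y) = 4 + Y²
p = 1363 (p = -47*(-29) = 1363)
E*(24 + 4*(3 + T(-1))) + p = 0*(24 + 4*(3 + (4 + (-1)²))) + 1363 = 0*(24 + 4*(3 + (4 + 1))) + 1363 = 0*(24 + 4*(3 + 5)) + 1363 = 0*(24 + 4*8) + 1363 = 0*(24 + 32) + 1363 = 0*56 + 1363 = 0 + 1363 = 1363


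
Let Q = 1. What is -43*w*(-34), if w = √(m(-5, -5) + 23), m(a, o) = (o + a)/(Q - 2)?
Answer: 1462*√33 ≈ 8398.5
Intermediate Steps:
m(a, o) = -a - o (m(a, o) = (o + a)/(1 - 2) = (a + o)/(-1) = (a + o)*(-1) = -a - o)
w = √33 (w = √((-1*(-5) - 1*(-5)) + 23) = √((5 + 5) + 23) = √(10 + 23) = √33 ≈ 5.7446)
-43*w*(-34) = -43*√33*(-34) = 1462*√33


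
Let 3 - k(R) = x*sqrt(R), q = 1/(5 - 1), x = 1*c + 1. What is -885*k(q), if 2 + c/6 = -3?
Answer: -30975/2 ≈ -15488.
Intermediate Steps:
c = -30 (c = -12 + 6*(-3) = -12 - 18 = -30)
x = -29 (x = 1*(-30) + 1 = -30 + 1 = -29)
q = 1/4 ≈ 0.25000
k(R) = 3 + 29*sqrt(R) (k(R) = 3 - (-29)*sqrt(R) = 3 + 29*sqrt(R))
-885*k(q) = -885*(3 + 29*sqrt(1/4)) = -885*(3 + 29*(1/2)) = -885*(3 + 29/2) = -885*35/2 = -30975/2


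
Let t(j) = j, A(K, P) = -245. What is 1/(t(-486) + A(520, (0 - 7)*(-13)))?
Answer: -1/731 ≈ -0.0013680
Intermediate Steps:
1/(t(-486) + A(520, (0 - 7)*(-13))) = 1/(-486 - 245) = 1/(-731) = -1/731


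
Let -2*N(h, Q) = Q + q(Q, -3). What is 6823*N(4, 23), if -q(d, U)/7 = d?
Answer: 470787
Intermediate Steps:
q(d, U) = -7*d
N(h, Q) = 3*Q (N(h, Q) = -(Q - 7*Q)/2 = -(-3)*Q = 3*Q)
6823*N(4, 23) = 6823*(3*23) = 6823*69 = 470787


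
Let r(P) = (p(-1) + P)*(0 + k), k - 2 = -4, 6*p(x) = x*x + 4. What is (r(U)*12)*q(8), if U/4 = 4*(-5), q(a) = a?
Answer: 15200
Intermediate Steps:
p(x) = ⅔ + x²/6 (p(x) = (x*x + 4)/6 = (x² + 4)/6 = (4 + x²)/6 = ⅔ + x²/6)
k = -2 (k = 2 - 4 = -2)
U = -80 (U = 4*(4*(-5)) = 4*(-20) = -80)
r(P) = -5/3 - 2*P (r(P) = ((⅔ + (⅙)*(-1)²) + P)*(0 - 2) = ((⅔ + (⅙)*1) + P)*(-2) = ((⅔ + ⅙) + P)*(-2) = (⅚ + P)*(-2) = -5/3 - 2*P)
(r(U)*12)*q(8) = ((-5/3 - 2*(-80))*12)*8 = ((-5/3 + 160)*12)*8 = ((475/3)*12)*8 = 1900*8 = 15200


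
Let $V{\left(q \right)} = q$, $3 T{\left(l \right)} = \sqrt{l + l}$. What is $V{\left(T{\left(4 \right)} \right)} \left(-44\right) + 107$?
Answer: $107 - \frac{88 \sqrt{2}}{3} \approx 65.516$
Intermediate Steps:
$T{\left(l \right)} = \frac{\sqrt{2} \sqrt{l}}{3}$ ($T{\left(l \right)} = \frac{\sqrt{l + l}}{3} = \frac{\sqrt{2 l}}{3} = \frac{\sqrt{2} \sqrt{l}}{3}$)
$V{\left(T{\left(4 \right)} \right)} \left(-44\right) + 107 = \frac{\sqrt{2} \sqrt{4}}{3} \left(-44\right) + 107 = \frac{1}{3} \sqrt{2} \cdot 2 \left(-44\right) + 107 = \frac{2 \sqrt{2}}{3} \left(-44\right) + 107 = - \frac{88 \sqrt{2}}{3} + 107 = 107 - \frac{88 \sqrt{2}}{3}$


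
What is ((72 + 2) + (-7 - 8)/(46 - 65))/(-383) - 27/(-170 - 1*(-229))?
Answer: -280318/429343 ≈ -0.65290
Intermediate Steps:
((72 + 2) + (-7 - 8)/(46 - 65))/(-383) - 27/(-170 - 1*(-229)) = (74 - 15/(-19))*(-1/383) - 27/(-170 + 229) = (74 - 15*(-1/19))*(-1/383) - 27/59 = (74 + 15/19)*(-1/383) - 27*1/59 = (1421/19)*(-1/383) - 27/59 = -1421/7277 - 27/59 = -280318/429343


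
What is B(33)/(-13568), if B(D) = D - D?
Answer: 0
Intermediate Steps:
B(D) = 0
B(33)/(-13568) = 0/(-13568) = 0*(-1/13568) = 0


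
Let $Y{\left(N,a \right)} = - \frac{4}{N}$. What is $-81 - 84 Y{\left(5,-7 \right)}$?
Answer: $- \frac{69}{5} \approx -13.8$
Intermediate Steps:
$-81 - 84 Y{\left(5,-7 \right)} = -81 - 84 \left(- \frac{4}{5}\right) = -81 - 84 \left(\left(-4\right) \frac{1}{5}\right) = -81 - - \frac{336}{5} = -81 + \frac{336}{5} = - \frac{69}{5}$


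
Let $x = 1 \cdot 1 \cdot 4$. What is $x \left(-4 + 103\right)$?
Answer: $396$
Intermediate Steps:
$x = 4$ ($x = 1 \cdot 4 = 4$)
$x \left(-4 + 103\right) = 4 \left(-4 + 103\right) = 4 \cdot 99 = 396$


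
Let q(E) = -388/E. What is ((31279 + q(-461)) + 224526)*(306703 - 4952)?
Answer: 35584437189243/461 ≈ 7.7190e+10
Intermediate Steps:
((31279 + q(-461)) + 224526)*(306703 - 4952) = ((31279 - 388/(-461)) + 224526)*(306703 - 4952) = ((31279 - 388*(-1/461)) + 224526)*301751 = ((31279 + 388/461) + 224526)*301751 = (14420007/461 + 224526)*301751 = (117926493/461)*301751 = 35584437189243/461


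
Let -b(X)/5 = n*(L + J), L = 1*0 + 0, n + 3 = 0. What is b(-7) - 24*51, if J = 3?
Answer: -1179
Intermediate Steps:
n = -3 (n = -3 + 0 = -3)
L = 0 (L = 0 + 0 = 0)
b(X) = 45 (b(X) = -(-15)*(0 + 3) = -(-15)*3 = -5*(-9) = 45)
b(-7) - 24*51 = 45 - 24*51 = 45 - 1224 = -1179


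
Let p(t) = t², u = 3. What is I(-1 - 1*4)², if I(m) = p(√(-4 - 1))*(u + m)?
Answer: 100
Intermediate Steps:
I(m) = -15 - 5*m (I(m) = (√(-4 - 1))²*(3 + m) = (√(-5))²*(3 + m) = (I*√5)²*(3 + m) = -5*(3 + m) = -15 - 5*m)
I(-1 - 1*4)² = (-15 - 5*(-1 - 1*4))² = (-15 - 5*(-1 - 4))² = (-15 - 5*(-5))² = (-15 + 25)² = 10² = 100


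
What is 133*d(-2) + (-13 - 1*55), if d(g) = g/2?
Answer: -201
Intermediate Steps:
d(g) = g/2 (d(g) = g*(½) = g/2)
133*d(-2) + (-13 - 1*55) = 133*((½)*(-2)) + (-13 - 1*55) = 133*(-1) + (-13 - 55) = -133 - 68 = -201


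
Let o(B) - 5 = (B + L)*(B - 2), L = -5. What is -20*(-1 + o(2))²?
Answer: -320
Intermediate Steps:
o(B) = 5 + (-5 + B)*(-2 + B) (o(B) = 5 + (B - 5)*(B - 2) = 5 + (-5 + B)*(-2 + B))
-20*(-1 + o(2))² = -20*(-1 + (15 + 2² - 7*2))² = -20*(-1 + (15 + 4 - 14))² = -20*(-1 + 5)² = -20*4² = -20*16 = -320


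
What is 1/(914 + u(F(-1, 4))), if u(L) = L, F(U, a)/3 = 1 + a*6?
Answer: 1/989 ≈ 0.0010111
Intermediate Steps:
F(U, a) = 3 + 18*a (F(U, a) = 3*(1 + a*6) = 3*(1 + 6*a) = 3 + 18*a)
1/(914 + u(F(-1, 4))) = 1/(914 + (3 + 18*4)) = 1/(914 + (3 + 72)) = 1/(914 + 75) = 1/989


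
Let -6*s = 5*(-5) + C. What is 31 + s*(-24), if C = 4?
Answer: -53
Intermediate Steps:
s = 7/2 (s = -(5*(-5) + 4)/6 = -(-25 + 4)/6 = -⅙*(-21) = 7/2 ≈ 3.5000)
31 + s*(-24) = 31 + (7/2)*(-24) = 31 - 84 = -53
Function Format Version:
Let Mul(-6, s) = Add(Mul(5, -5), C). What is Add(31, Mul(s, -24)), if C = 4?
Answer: -53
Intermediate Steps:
s = Rational(7, 2) (s = Mul(Rational(-1, 6), Add(Mul(5, -5), 4)) = Mul(Rational(-1, 6), Add(-25, 4)) = Mul(Rational(-1, 6), -21) = Rational(7, 2) ≈ 3.5000)
Add(31, Mul(s, -24)) = Add(31, Mul(Rational(7, 2), -24)) = Add(31, -84) = -53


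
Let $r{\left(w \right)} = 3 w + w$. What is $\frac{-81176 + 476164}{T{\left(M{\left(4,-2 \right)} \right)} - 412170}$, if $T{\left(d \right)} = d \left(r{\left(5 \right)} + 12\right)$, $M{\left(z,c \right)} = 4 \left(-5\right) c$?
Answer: $- \frac{197494}{205445} \approx -0.9613$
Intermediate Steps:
$M{\left(z,c \right)} = - 20 c$
$r{\left(w \right)} = 4 w$
$T{\left(d \right)} = 32 d$ ($T{\left(d \right)} = d \left(4 \cdot 5 + 12\right) = d \left(20 + 12\right) = d 32 = 32 d$)
$\frac{-81176 + 476164}{T{\left(M{\left(4,-2 \right)} \right)} - 412170} = \frac{-81176 + 476164}{32 \left(\left(-20\right) \left(-2\right)\right) - 412170} = \frac{394988}{32 \cdot 40 - 412170} = \frac{394988}{1280 - 412170} = \frac{394988}{-410890} = 394988 \left(- \frac{1}{410890}\right) = - \frac{197494}{205445}$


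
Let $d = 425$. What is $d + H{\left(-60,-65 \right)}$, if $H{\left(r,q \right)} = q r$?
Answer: $4325$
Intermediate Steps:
$d + H{\left(-60,-65 \right)} = 425 - -3900 = 425 + 3900 = 4325$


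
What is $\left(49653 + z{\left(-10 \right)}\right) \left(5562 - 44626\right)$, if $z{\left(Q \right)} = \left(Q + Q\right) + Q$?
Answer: $-1938472872$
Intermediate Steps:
$z{\left(Q \right)} = 3 Q$ ($z{\left(Q \right)} = 2 Q + Q = 3 Q$)
$\left(49653 + z{\left(-10 \right)}\right) \left(5562 - 44626\right) = \left(49653 + 3 \left(-10\right)\right) \left(5562 - 44626\right) = \left(49653 - 30\right) \left(-39064\right) = 49623 \left(-39064\right) = -1938472872$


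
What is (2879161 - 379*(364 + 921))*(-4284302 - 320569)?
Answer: -11015523743166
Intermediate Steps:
(2879161 - 379*(364 + 921))*(-4284302 - 320569) = (2879161 - 379*1285)*(-4604871) = (2879161 - 487015)*(-4604871) = 2392146*(-4604871) = -11015523743166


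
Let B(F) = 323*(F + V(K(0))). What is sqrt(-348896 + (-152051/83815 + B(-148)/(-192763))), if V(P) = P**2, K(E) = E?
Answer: I*sqrt(315130870521871480914665)/950378285 ≈ 590.68*I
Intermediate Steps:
B(F) = 323*F (B(F) = 323*(F + 0**2) = 323*(F + 0) = 323*F)
sqrt(-348896 + (-152051/83815 + B(-148)/(-192763))) = sqrt(-348896 + (-152051/83815 + (323*(-148))/(-192763))) = sqrt(-348896 + (-152051*1/83815 - 47804*(-1/192763))) = sqrt(-348896 + (-152051/83815 + 2812/11339)) = sqrt(-348896 - 1488418509/950378285) = sqrt(-331584670541869/950378285) = I*sqrt(315130870521871480914665)/950378285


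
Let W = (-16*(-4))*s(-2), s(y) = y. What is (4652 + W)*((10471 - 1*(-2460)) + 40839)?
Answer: 243255480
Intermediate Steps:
W = -128 (W = -16*(-4)*(-2) = 64*(-2) = -128)
(4652 + W)*((10471 - 1*(-2460)) + 40839) = (4652 - 128)*((10471 - 1*(-2460)) + 40839) = 4524*((10471 + 2460) + 40839) = 4524*(12931 + 40839) = 4524*53770 = 243255480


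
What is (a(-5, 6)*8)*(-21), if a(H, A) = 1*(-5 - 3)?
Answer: 1344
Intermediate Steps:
a(H, A) = -8 (a(H, A) = 1*(-8) = -8)
(a(-5, 6)*8)*(-21) = -8*8*(-21) = -64*(-21) = 1344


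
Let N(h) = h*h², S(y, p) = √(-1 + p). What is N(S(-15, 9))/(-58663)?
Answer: -16*√2/58663 ≈ -0.00038572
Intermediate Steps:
N(h) = h³
N(S(-15, 9))/(-58663) = (√(-1 + 9))³/(-58663) = (√8)³*(-1/58663) = (2*√2)³*(-1/58663) = (16*√2)*(-1/58663) = -16*√2/58663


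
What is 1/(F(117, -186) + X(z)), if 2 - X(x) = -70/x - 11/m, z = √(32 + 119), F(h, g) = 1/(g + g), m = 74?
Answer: -61388637468/796556120681 + 13261338720*√151/796556120681 ≈ 0.12751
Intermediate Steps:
F(h, g) = 1/(2*g)
z = √151 ≈ 12.288
X(x) = 159/74 + 70/x (X(x) = 2 - (-70/x - 11/74) = 2 - (-11/74 - 70/x) = 2 + (11/74 + 70/x) = 159/74 + 70/x)
1/(F(117, -186) + X(z)) = 1/((½)/(-186) + (159/74 + 70/(√151))) = 1/((½)*(-1/186) + (159/74 + 70*(√151/151))) = 1/(-1/372 + (159/74 + 70*√151/151)) = 1/(29537/13764 + 70*√151/151)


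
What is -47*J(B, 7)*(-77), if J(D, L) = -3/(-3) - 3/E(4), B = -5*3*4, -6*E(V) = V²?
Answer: 61523/8 ≈ 7690.4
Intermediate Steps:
E(V) = -V²/6
B = -60 (B = -15*4 = -60)
J(D, L) = 17/8 (J(D, L) = -3/(-3) - 3/((-⅙*4²)) = -3*(-⅓) - 3/((-⅙*16)) = 1 - 3/(-8/3) = 1 - 3*(-3/8) = 1 + 9/8 = 17/8)
-47*J(B, 7)*(-77) = -47*17/8*(-77) = -799/8*(-77) = 61523/8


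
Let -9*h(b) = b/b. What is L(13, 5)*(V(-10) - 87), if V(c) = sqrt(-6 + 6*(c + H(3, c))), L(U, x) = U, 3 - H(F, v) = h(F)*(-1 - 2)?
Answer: -1131 + 65*I*sqrt(2) ≈ -1131.0 + 91.924*I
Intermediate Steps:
h(b) = -1/9 (h(b) = -b/(9*b) = -1/9*1 = -1/9)
H(F, v) = 8/3 (H(F, v) = 3 - (-1)*(-1 - 2)/9 = 3 - (-1)*(-3)/9 = 3 - 1*1/3 = 3 - 1/3 = 8/3)
V(c) = sqrt(10 + 6*c) (V(c) = sqrt(-6 + 6*(c + 8/3)) = sqrt(-6 + 6*(8/3 + c)) = sqrt(-6 + (16 + 6*c)) = sqrt(10 + 6*c))
L(13, 5)*(V(-10) - 87) = 13*(sqrt(10 + 6*(-10)) - 87) = 13*(sqrt(10 - 60) - 87) = 13*(sqrt(-50) - 87) = 13*(5*I*sqrt(2) - 87) = 13*(-87 + 5*I*sqrt(2)) = -1131 + 65*I*sqrt(2)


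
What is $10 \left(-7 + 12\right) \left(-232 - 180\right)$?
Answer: $-20600$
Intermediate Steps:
$10 \left(-7 + 12\right) \left(-232 - 180\right) = 10 \cdot 5 \left(-412\right) = 50 \left(-412\right) = -20600$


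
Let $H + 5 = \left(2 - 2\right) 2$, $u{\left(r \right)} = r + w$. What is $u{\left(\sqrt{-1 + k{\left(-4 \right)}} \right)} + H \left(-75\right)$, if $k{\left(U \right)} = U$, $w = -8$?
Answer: $367 + i \sqrt{5} \approx 367.0 + 2.2361 i$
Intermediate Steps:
$u{\left(r \right)} = -8 + r$ ($u{\left(r \right)} = r - 8 = -8 + r$)
$H = -5$ ($H = -5 + \left(2 - 2\right) 2 = -5 + 0 \cdot 2 = -5 + 0 = -5$)
$u{\left(\sqrt{-1 + k{\left(-4 \right)}} \right)} + H \left(-75\right) = \left(-8 + \sqrt{-1 - 4}\right) - -375 = \left(-8 + \sqrt{-5}\right) + 375 = \left(-8 + i \sqrt{5}\right) + 375 = 367 + i \sqrt{5}$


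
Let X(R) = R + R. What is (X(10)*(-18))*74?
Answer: -26640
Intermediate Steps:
X(R) = 2*R
(X(10)*(-18))*74 = ((2*10)*(-18))*74 = (20*(-18))*74 = -360*74 = -26640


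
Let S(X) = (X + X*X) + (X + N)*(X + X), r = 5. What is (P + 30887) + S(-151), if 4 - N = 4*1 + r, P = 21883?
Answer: 122532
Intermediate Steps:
N = -5 (N = 4 - (4*1 + 5) = 4 - (4 + 5) = 4 - 1*9 = 4 - 9 = -5)
S(X) = X + X² + 2*X*(-5 + X) (S(X) = (X + X*X) + (X - 5)*(X + X) = (X + X²) + (-5 + X)*(2*X) = (X + X²) + 2*X*(-5 + X) = X + X² + 2*X*(-5 + X))
(P + 30887) + S(-151) = (21883 + 30887) + 3*(-151)*(-3 - 151) = 52770 + 3*(-151)*(-154) = 52770 + 69762 = 122532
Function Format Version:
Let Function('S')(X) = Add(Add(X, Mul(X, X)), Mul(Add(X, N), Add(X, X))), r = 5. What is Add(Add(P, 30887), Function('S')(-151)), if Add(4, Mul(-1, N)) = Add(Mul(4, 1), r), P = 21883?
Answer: 122532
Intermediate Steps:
N = -5 (N = Add(4, Mul(-1, Add(Mul(4, 1), 5))) = Add(4, Mul(-1, Add(4, 5))) = Add(4, Mul(-1, 9)) = Add(4, -9) = -5)
Function('S')(X) = Add(X, Pow(X, 2), Mul(2, X, Add(-5, X))) (Function('S')(X) = Add(Add(X, Mul(X, X)), Mul(Add(X, -5), Add(X, X))) = Add(Add(X, Pow(X, 2)), Mul(Add(-5, X), Mul(2, X))) = Add(Add(X, Pow(X, 2)), Mul(2, X, Add(-5, X))) = Add(X, Pow(X, 2), Mul(2, X, Add(-5, X))))
Add(Add(P, 30887), Function('S')(-151)) = Add(Add(21883, 30887), Mul(3, -151, Add(-3, -151))) = Add(52770, Mul(3, -151, -154)) = Add(52770, 69762) = 122532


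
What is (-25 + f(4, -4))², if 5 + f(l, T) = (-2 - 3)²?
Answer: 25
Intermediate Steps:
f(l, T) = 20 (f(l, T) = -5 + (-2 - 3)² = -5 + (-5)² = -5 + 25 = 20)
(-25 + f(4, -4))² = (-25 + 20)² = (-5)² = 25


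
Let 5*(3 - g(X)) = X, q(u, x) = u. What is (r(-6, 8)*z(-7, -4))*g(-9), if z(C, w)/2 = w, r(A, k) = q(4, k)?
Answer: -768/5 ≈ -153.60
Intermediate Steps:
g(X) = 3 - X/5
r(A, k) = 4
z(C, w) = 2*w
(r(-6, 8)*z(-7, -4))*g(-9) = (4*(2*(-4)))*(3 - ⅕*(-9)) = (4*(-8))*(3 + 9/5) = -32*24/5 = -768/5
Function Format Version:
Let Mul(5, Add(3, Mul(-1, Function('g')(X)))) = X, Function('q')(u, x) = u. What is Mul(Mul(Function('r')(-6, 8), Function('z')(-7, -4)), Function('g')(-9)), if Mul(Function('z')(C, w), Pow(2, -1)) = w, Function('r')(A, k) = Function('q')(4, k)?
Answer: Rational(-768, 5) ≈ -153.60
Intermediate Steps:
Function('g')(X) = Add(3, Mul(Rational(-1, 5), X))
Function('r')(A, k) = 4
Function('z')(C, w) = Mul(2, w)
Mul(Mul(Function('r')(-6, 8), Function('z')(-7, -4)), Function('g')(-9)) = Mul(Mul(4, Mul(2, -4)), Add(3, Mul(Rational(-1, 5), -9))) = Mul(Mul(4, -8), Add(3, Rational(9, 5))) = Mul(-32, Rational(24, 5)) = Rational(-768, 5)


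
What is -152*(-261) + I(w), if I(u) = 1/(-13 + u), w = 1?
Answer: 476063/12 ≈ 39672.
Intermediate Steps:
-152*(-261) + I(w) = -152*(-261) + 1/(-13 + 1) = 39672 + 1/(-12) = 39672 - 1/12 = 476063/12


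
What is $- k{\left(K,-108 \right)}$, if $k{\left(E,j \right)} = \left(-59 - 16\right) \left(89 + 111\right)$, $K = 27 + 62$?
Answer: $15000$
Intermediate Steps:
$K = 89$
$k{\left(E,j \right)} = -15000$ ($k{\left(E,j \right)} = \left(-75\right) 200 = -15000$)
$- k{\left(K,-108 \right)} = \left(-1\right) \left(-15000\right) = 15000$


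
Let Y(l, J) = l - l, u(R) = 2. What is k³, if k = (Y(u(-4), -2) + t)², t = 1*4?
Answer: 4096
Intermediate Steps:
t = 4
Y(l, J) = 0
k = 16 (k = (0 + 4)² = 4² = 16)
k³ = 16³ = 4096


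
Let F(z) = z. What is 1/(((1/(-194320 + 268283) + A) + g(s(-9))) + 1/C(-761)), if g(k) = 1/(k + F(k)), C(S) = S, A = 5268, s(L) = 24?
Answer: 2701720464/14232716176499 ≈ 0.00018982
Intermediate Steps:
g(k) = 1/(2*k) (g(k) = 1/(k + k) = 1/(2*k))
1/(((1/(-194320 + 268283) + A) + g(s(-9))) + 1/C(-761)) = 1/(((1/(-194320 + 268283) + 5268) + (1/2)/24) + 1/(-761)) = 1/(((1/73963 + 5268) + (1/2)*(1/24)) - 1/761) = 1/(((1/73963 + 5268) + 1/48) - 1/761) = 1/((389637085/73963 + 1/48) - 1/761) = 1/(18702654043/3550224 - 1/761) = 1/(14232716176499/2701720464) = 2701720464/14232716176499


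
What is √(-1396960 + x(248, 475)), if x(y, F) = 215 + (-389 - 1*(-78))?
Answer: 8*I*√21829 ≈ 1182.0*I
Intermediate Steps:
x(y, F) = -96 (x(y, F) = 215 + (-389 + 78) = 215 - 311 = -96)
√(-1396960 + x(248, 475)) = √(-1396960 - 96) = √(-1397056) = 8*I*√21829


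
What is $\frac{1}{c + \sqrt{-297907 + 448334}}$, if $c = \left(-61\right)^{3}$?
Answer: $- \frac{226981}{51520223934} - \frac{\sqrt{150427}}{51520223934} \approx -4.4132 \cdot 10^{-6}$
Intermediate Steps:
$c = -226981$
$\frac{1}{c + \sqrt{-297907 + 448334}} = \frac{1}{-226981 + \sqrt{-297907 + 448334}} = \frac{1}{-226981 + \sqrt{150427}}$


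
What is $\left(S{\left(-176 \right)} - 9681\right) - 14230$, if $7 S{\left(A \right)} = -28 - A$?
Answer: $- \frac{167229}{7} \approx -23890.0$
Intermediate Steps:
$S{\left(A \right)} = -4 - \frac{A}{7}$ ($S{\left(A \right)} = \frac{-28 - A}{7} = -4 - \frac{A}{7}$)
$\left(S{\left(-176 \right)} - 9681\right) - 14230 = \left(\left(-4 - - \frac{176}{7}\right) - 9681\right) - 14230 = \left(\left(-4 + \frac{176}{7}\right) - 9681\right) - 14230 = \left(\frac{148}{7} - 9681\right) - 14230 = - \frac{67619}{7} - 14230 = - \frac{167229}{7}$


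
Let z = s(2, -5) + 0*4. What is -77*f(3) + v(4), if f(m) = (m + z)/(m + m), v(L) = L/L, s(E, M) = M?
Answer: 80/3 ≈ 26.667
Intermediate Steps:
z = -5 (z = -5 + 0*4 = -5 + 0 = -5)
v(L) = 1
f(m) = (-5 + m)/(2*m) (f(m) = (m - 5)/(m + m) = (-5 + m)/((2*m)) = (-5 + m)*(1/(2*m)) = (-5 + m)/(2*m))
-77*f(3) + v(4) = -77*(-5 + 3)/(2*3) + 1 = -77*(-2)/(2*3) + 1 = -77*(-⅓) + 1 = 77/3 + 1 = 80/3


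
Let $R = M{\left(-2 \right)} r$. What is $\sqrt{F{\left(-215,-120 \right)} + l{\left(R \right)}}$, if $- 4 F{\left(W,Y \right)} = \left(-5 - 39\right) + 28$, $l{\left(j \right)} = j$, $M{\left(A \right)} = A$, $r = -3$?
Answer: $\sqrt{10} \approx 3.1623$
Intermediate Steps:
$R = 6$ ($R = \left(-2\right) \left(-3\right) = 6$)
$F{\left(W,Y \right)} = 4$ ($F{\left(W,Y \right)} = - \frac{\left(-5 - 39\right) + 28}{4} = - \frac{-44 + 28}{4} = \left(- \frac{1}{4}\right) \left(-16\right) = 4$)
$\sqrt{F{\left(-215,-120 \right)} + l{\left(R \right)}} = \sqrt{4 + 6} = \sqrt{10}$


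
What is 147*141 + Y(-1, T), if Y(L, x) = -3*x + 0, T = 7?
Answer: 20706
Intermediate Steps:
Y(L, x) = -3*x
147*141 + Y(-1, T) = 147*141 - 3*7 = 20727 - 21 = 20706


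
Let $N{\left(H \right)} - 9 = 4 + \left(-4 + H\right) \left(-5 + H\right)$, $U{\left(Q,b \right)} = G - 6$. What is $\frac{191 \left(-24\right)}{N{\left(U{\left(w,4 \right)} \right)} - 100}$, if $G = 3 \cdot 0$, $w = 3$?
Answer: $- \frac{4584}{23} \approx -199.3$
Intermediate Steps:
$G = 0$
$U{\left(Q,b \right)} = -6$ ($U{\left(Q,b \right)} = 0 - 6 = -6$)
$N{\left(H \right)} = 13 + \left(-5 + H\right) \left(-4 + H\right)$ ($N{\left(H \right)} = 9 + \left(4 + \left(-4 + H\right) \left(-5 + H\right)\right) = 9 + \left(4 + \left(-5 + H\right) \left(-4 + H\right)\right) = 13 + \left(-5 + H\right) \left(-4 + H\right)$)
$\frac{191 \left(-24\right)}{N{\left(U{\left(w,4 \right)} \right)} - 100} = \frac{191 \left(-24\right)}{\left(33 + \left(-6\right)^{2} - -54\right) - 100} = - \frac{4584}{\left(33 + 36 + 54\right) - 100} = - \frac{4584}{123 - 100} = - \frac{4584}{23}$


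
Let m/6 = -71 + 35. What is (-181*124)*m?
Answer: 4847904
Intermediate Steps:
m = -216 (m = 6*(-71 + 35) = 6*(-36) = -216)
(-181*124)*m = -181*124*(-216) = -22444*(-216) = 4847904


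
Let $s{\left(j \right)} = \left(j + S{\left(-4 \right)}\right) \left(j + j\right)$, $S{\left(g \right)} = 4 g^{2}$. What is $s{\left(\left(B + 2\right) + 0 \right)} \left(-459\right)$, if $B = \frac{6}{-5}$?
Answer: $- \frac{1189728}{25} \approx -47589.0$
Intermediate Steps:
$B = - \frac{6}{5}$ ($B = 6 \left(- \frac{1}{5}\right) = - \frac{6}{5} \approx -1.2$)
$s{\left(j \right)} = 2 j \left(64 + j\right)$ ($s{\left(j \right)} = \left(j + 4 \left(-4\right)^{2}\right) \left(j + j\right) = \left(j + 4 \cdot 16\right) 2 j = \left(j + 64\right) 2 j = \left(64 + j\right) 2 j = 2 j \left(64 + j\right)$)
$s{\left(\left(B + 2\right) + 0 \right)} \left(-459\right) = 2 \left(\left(- \frac{6}{5} + 2\right) + 0\right) \left(64 + \left(\left(- \frac{6}{5} + 2\right) + 0\right)\right) \left(-459\right) = 2 \left(\frac{4}{5} + 0\right) \left(64 + \left(\frac{4}{5} + 0\right)\right) \left(-459\right) = 2 \cdot \frac{4}{5} \left(64 + \frac{4}{5}\right) \left(-459\right) = 2 \cdot \frac{4}{5} \cdot \frac{324}{5} \left(-459\right) = \frac{2592}{25} \left(-459\right) = - \frac{1189728}{25}$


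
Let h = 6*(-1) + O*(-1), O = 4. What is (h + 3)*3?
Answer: -21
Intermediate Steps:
h = -10 (h = 6*(-1) + 4*(-1) = -6 - 4 = -10)
(h + 3)*3 = (-10 + 3)*3 = -7*3 = -21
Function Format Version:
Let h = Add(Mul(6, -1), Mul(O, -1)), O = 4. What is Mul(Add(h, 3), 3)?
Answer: -21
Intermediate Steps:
h = -10 (h = Add(Mul(6, -1), Mul(4, -1)) = Add(-6, -4) = -10)
Mul(Add(h, 3), 3) = Mul(Add(-10, 3), 3) = Mul(-7, 3) = -21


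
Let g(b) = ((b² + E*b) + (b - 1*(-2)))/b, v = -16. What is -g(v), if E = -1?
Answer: 129/8 ≈ 16.125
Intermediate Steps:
g(b) = (2 + b²)/b (g(b) = ((b² - b) + (b - 1*(-2)))/b = ((b² - b) + (b + 2))/b = ((b² - b) + (2 + b))/b = (2 + b²)/b)
-g(v) = -(-16 + 2/(-16)) = -(-16 + 2*(-1/16)) = -(-16 - ⅛) = -1*(-129/8) = 129/8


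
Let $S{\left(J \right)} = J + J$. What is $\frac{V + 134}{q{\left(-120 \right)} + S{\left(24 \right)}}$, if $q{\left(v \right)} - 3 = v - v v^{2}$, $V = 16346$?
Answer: $\frac{16480}{1727931} \approx 0.0095374$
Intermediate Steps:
$S{\left(J \right)} = 2 J$
$q{\left(v \right)} = 3 + v - v^{3}$ ($q{\left(v \right)} = 3 - \left(- v + v v^{2}\right) = 3 - \left(v^{3} - v\right) = 3 + v - v^{3}$)
$\frac{V + 134}{q{\left(-120 \right)} + S{\left(24 \right)}} = \frac{16346 + 134}{\left(3 - 120 - \left(-120\right)^{3}\right) + 2 \cdot 24} = \frac{16480}{\left(3 - 120 - -1728000\right) + 48} = \frac{16480}{\left(3 - 120 + 1728000\right) + 48} = \frac{16480}{1727883 + 48} = \frac{16480}{1727931}$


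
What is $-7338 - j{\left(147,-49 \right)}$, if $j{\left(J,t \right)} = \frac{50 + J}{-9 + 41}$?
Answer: $- \frac{235013}{32} \approx -7344.2$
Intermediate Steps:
$j{\left(J,t \right)} = \frac{25}{16} + \frac{J}{32}$ ($j{\left(J,t \right)} = \frac{50 + J}{32} = \left(50 + J\right) \frac{1}{32} = \frac{25}{16} + \frac{J}{32}$)
$-7338 - j{\left(147,-49 \right)} = -7338 - \left(\frac{25}{16} + \frac{1}{32} \cdot 147\right) = -7338 - \left(\frac{25}{16} + \frac{147}{32}\right) = -7338 - \frac{197}{32} = - \frac{235013}{32}$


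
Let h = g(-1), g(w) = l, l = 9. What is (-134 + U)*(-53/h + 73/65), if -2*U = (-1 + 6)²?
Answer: 408442/585 ≈ 698.19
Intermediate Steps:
g(w) = 9
U = -25/2 (U = -(-1 + 6)²/2 = -½*5² = -½*25 = -25/2 ≈ -12.500)
h = 9
(-134 + U)*(-53/h + 73/65) = (-134 - 25/2)*(-53/9 + 73/65) = -293*(-53*⅑ + 73*(1/65))/2 = -293*(-53/9 + 73/65)/2 = -293/2*(-2788/585) = 408442/585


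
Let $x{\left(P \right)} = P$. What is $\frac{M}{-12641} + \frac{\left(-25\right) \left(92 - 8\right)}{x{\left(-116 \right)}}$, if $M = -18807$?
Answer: $\frac{7181928}{366589} \approx 19.591$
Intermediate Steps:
$\frac{M}{-12641} + \frac{\left(-25\right) \left(92 - 8\right)}{x{\left(-116 \right)}} = - \frac{18807}{-12641} + \frac{\left(-25\right) \left(92 - 8\right)}{-116} = \left(-18807\right) \left(- \frac{1}{12641}\right) + \left(-25\right) 84 \left(- \frac{1}{116}\right) = \frac{18807}{12641} - - \frac{525}{29} = \frac{18807}{12641} + \frac{525}{29} = \frac{7181928}{366589}$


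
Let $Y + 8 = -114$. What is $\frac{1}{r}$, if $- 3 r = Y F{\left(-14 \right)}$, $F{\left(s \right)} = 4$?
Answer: $\frac{3}{488} \approx 0.0061475$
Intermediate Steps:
$Y = -122$ ($Y = -8 - 114 = -122$)
$r = \frac{488}{3}$ ($r = - \frac{\left(-122\right) 4}{3} = \left(- \frac{1}{3}\right) \left(-488\right) = \frac{488}{3} \approx 162.67$)
$\frac{1}{r} = \frac{1}{\frac{488}{3}} = \frac{3}{488}$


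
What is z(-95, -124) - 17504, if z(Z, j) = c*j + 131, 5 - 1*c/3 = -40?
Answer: -34113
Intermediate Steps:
c = 135 (c = 15 - 3*(-40) = 15 + 120 = 135)
z(Z, j) = 131 + 135*j (z(Z, j) = 135*j + 131 = 131 + 135*j)
z(-95, -124) - 17504 = (131 + 135*(-124)) - 17504 = (131 - 16740) - 17504 = -16609 - 17504 = -34113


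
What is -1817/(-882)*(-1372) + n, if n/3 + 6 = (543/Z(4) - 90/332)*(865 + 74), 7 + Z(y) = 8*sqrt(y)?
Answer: 248528261/1494 ≈ 1.6635e+5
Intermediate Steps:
Z(y) = -7 + 8*sqrt(y)
n = 28083441/166 (n = -18 + 3*((543/(-7 + 8*sqrt(4)) - 90/332)*(865 + 74)) = -18 + 3*((543/(-7 + 8*2) - 90*1/332)*939) = -18 + 3*((543/(-7 + 16) - 45/166)*939) = -18 + 3*((543/9 - 45/166)*939) = -18 + 3*((543*(1/9) - 45/166)*939) = -18 + 3*((181/3 - 45/166)*939) = -18 + 3*((29911/498)*939) = -18 + 3*(9362143/166) = -18 + 28086429/166 = 28083441/166 ≈ 1.6918e+5)
-1817/(-882)*(-1372) + n = -1817/(-882)*(-1372) + 28083441/166 = -1817*(-1/882)*(-1372) + 28083441/166 = (1817/882)*(-1372) + 28083441/166 = -25438/9 + 28083441/166 = 248528261/1494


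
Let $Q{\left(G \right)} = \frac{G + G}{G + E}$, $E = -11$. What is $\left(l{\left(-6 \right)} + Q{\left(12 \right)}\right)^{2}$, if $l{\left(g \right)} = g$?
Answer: $324$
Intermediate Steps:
$Q{\left(G \right)} = \frac{2 G}{-11 + G}$ ($Q{\left(G \right)} = \frac{G + G}{G - 11} = \frac{2 G}{-11 + G}$)
$\left(l{\left(-6 \right)} + Q{\left(12 \right)}\right)^{2} = \left(-6 + 2 \cdot 12 \frac{1}{-11 + 12}\right)^{2} = \left(-6 + 2 \cdot 12 \cdot 1^{-1}\right)^{2} = \left(-6 + 2 \cdot 12 \cdot 1\right)^{2} = \left(-6 + 24\right)^{2} = 18^{2} = 324$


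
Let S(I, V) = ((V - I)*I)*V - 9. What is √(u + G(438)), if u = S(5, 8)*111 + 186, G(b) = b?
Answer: √12945 ≈ 113.78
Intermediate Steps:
S(I, V) = -9 + I*V*(V - I) (S(I, V) = (I*(V - I))*V - 9 = I*V*(V - I) - 9 = -9 + I*V*(V - I))
u = 12507 (u = (-9 + 5*8² - 1*8*5²)*111 + 186 = (-9 + 5*64 - 1*8*25)*111 + 186 = (-9 + 320 - 200)*111 + 186 = 111*111 + 186 = 12321 + 186 = 12507)
√(u + G(438)) = √(12507 + 438) = √12945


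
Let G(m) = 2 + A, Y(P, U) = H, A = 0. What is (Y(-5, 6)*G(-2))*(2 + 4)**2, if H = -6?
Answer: -432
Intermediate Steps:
Y(P, U) = -6
G(m) = 2 (G(m) = 2 + 0 = 2)
(Y(-5, 6)*G(-2))*(2 + 4)**2 = (-6*2)*(2 + 4)**2 = -12*6**2 = -12*36 = -432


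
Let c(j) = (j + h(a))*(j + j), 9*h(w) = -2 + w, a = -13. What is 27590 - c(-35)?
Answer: 75070/3 ≈ 25023.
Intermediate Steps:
h(w) = -2/9 + w/9 (h(w) = (-2 + w)/9 = -2/9 + w/9)
c(j) = 2*j*(-5/3 + j) (c(j) = (j + (-2/9 + (⅑)*(-13)))*(j + j) = (j + (-2/9 - 13/9))*(2*j) = (j - 5/3)*(2*j) = (-5/3 + j)*(2*j) = 2*j*(-5/3 + j))
27590 - c(-35) = 27590 - 2*(-35)*(-5 + 3*(-35))/3 = 27590 - 2*(-35)*(-5 - 105)/3 = 27590 - 2*(-35)*(-110)/3 = 27590 - 1*7700/3 = 27590 - 7700/3 = 75070/3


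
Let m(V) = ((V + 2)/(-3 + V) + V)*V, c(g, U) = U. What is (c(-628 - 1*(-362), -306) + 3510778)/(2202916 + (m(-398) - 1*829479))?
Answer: 1407699272/614110633 ≈ 2.2923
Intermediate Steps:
m(V) = V*(V + (2 + V)/(-3 + V)) (m(V) = ((2 + V)/(-3 + V) + V)*V = (V + (2 + V)/(-3 + V))*V = V*(V + (2 + V)/(-3 + V)))
(c(-628 - 1*(-362), -306) + 3510778)/(2202916 + (m(-398) - 1*829479)) = (-306 + 3510778)/(2202916 + (-398*(2 + (-398)² - 2*(-398))/(-3 - 398) - 1*829479)) = 3510472/(2202916 + (-398*(2 + 158404 + 796)/(-401) - 829479)) = 3510472/(2202916 + (-398*(-1/401)*159202 - 829479)) = 3510472/(2202916 + (63362396/401 - 829479)) = 3510472/(2202916 - 269258683/401) = 3510472/(614110633/401) = 3510472*(401/614110633) = 1407699272/614110633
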